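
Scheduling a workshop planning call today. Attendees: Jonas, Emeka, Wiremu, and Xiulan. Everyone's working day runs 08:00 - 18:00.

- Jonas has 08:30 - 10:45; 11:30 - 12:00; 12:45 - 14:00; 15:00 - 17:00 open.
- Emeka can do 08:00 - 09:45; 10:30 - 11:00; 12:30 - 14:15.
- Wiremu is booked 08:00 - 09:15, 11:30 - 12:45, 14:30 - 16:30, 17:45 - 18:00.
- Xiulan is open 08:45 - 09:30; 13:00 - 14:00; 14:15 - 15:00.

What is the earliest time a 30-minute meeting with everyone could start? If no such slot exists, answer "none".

Jonas free: 08:30-10:45, 11:30-12:00, 12:45-14:00, 15:00-17:00.
Emeka free: 08:00-09:45, 10:30-11:00, 12:30-14:15.
Wiremu free: 09:15-11:30, 12:45-14:30, 16:30-17:45 (invert busy blocks within the working day).
Xiulan free: 08:45-09:30, 13:00-14:00, 14:15-15:00.
Jonas ∩ Emeka: 08:30-09:45, 10:30-10:45, 12:45-14:00.
Jonas ∩ Emeka ∩ Wiremu: 09:15-09:45, 10:30-10:45, 12:45-14:00.
Jonas ∩ Emeka ∩ Wiremu ∩ Xiulan: 09:15-09:30, 13:00-14:00.
The first common window of at least 30 minutes is 13:00-14:00, so the earliest start is 13:00.

13:00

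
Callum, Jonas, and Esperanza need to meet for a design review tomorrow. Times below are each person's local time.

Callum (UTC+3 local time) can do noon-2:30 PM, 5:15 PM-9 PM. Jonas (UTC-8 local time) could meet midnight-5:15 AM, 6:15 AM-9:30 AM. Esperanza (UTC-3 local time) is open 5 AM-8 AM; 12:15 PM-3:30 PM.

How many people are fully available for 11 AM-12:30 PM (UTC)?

1

Callum in UTC: 09:00-11:30, 14:15-18:00 (subtract 3h to convert from UTC+3).
Jonas in UTC: 08:00-13:15, 14:15-17:30 (add 8h to convert from UTC-8).
Esperanza in UTC: 08:00-11:00, 15:15-18:30 (add 3h to convert from UTC-3).
Jonas can make the full 11:00-12:30 slot — that's 1.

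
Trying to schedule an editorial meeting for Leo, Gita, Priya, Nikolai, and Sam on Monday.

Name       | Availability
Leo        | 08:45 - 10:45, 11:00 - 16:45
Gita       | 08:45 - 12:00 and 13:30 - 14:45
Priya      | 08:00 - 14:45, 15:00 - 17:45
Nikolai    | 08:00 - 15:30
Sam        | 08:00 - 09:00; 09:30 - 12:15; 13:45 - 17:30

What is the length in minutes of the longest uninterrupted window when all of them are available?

75

Leo ∩ Gita: 08:45-10:45, 11:00-12:00, 13:30-14:45.
Leo ∩ Gita ∩ Priya: 08:45-10:45, 11:00-12:00, 13:30-14:45.
Leo ∩ Gita ∩ Priya ∩ Nikolai: 08:45-10:45, 11:00-12:00, 13:30-14:45.
Leo ∩ Gita ∩ Priya ∩ Nikolai ∩ Sam: 08:45-09:00, 09:30-10:45, 11:00-12:00, 13:45-14:45.
The longest is 09:30-10:45 at 75 minutes.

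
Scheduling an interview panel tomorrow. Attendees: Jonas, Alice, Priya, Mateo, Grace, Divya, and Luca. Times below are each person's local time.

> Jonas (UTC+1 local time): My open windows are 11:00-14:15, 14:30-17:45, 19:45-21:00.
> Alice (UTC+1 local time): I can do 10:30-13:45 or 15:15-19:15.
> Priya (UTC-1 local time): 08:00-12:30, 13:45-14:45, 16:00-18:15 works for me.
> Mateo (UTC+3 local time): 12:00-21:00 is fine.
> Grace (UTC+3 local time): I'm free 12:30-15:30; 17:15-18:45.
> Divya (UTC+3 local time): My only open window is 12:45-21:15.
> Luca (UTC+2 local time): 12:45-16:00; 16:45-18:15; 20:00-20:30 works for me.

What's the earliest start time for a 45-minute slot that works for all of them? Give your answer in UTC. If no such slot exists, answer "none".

10:45

Jonas in UTC: 10:00-13:15, 13:30-16:45, 18:45-20:00 (subtract 1h to convert from UTC+1).
Alice in UTC: 09:30-12:45, 14:15-18:15 (subtract 1h to convert from UTC+1).
Priya in UTC: 09:00-13:30, 14:45-15:45, 17:00-19:15 (add 1h to convert from UTC-1).
Mateo in UTC: 09:00-18:00 (subtract 3h to convert from UTC+3).
Grace in UTC: 09:30-12:30, 14:15-15:45 (subtract 3h to convert from UTC+3).
Divya in UTC: 09:45-18:15 (subtract 3h to convert from UTC+3).
Luca in UTC: 10:45-14:00, 14:45-16:15, 18:00-18:30 (subtract 2h to convert from UTC+2).
Jonas ∩ Alice: 10:00-12:45, 14:15-16:45.
Jonas ∩ Alice ∩ Priya: 10:00-12:45, 14:45-15:45.
Jonas ∩ Alice ∩ Priya ∩ Mateo: 10:00-12:45, 14:45-15:45.
Jonas ∩ Alice ∩ Priya ∩ Mateo ∩ Grace: 10:00-12:30, 14:45-15:45.
Jonas ∩ Alice ∩ Priya ∩ Mateo ∩ Grace ∩ Divya: 10:00-12:30, 14:45-15:45.
Jonas ∩ Alice ∩ Priya ∩ Mateo ∩ Grace ∩ Divya ∩ Luca: 10:45-12:30, 14:45-15:45.
Those are the intersection windows.
The first common window of at least 45 minutes is 10:45-12:30, so the earliest start is 10:45.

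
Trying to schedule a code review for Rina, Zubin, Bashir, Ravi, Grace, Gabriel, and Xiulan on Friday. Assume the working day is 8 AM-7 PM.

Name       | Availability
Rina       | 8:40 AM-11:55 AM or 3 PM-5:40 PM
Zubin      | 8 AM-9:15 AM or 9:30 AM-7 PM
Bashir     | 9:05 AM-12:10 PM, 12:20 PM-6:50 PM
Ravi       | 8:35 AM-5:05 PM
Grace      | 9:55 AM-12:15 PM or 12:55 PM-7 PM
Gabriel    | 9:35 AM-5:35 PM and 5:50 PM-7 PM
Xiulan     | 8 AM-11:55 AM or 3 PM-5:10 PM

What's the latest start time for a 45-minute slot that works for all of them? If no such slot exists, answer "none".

16:20

Rina ∩ Zubin: 08:40-09:15, 09:30-11:55, 15:00-17:40.
Rina ∩ Zubin ∩ Bashir: 09:05-09:15, 09:30-11:55, 15:00-17:40.
Rina ∩ Zubin ∩ Bashir ∩ Ravi: 09:05-09:15, 09:30-11:55, 15:00-17:05.
Rina ∩ Zubin ∩ Bashir ∩ Ravi ∩ Grace: 09:55-11:55, 15:00-17:05.
Rina ∩ Zubin ∩ Bashir ∩ Ravi ∩ Grace ∩ Gabriel: 09:55-11:55, 15:00-17:05.
Rina ∩ Zubin ∩ Bashir ∩ Ravi ∩ Grace ∩ Gabriel ∩ Xiulan: 09:55-11:55, 15:00-17:05.
The last common window of at least 45 minutes is 15:00-17:05; a 45-minute meeting can start as late as 16:20 and still end by 17:05.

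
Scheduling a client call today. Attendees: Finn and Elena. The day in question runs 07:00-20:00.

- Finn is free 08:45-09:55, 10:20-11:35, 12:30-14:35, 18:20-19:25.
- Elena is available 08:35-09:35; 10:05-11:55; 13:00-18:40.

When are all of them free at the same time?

Finn ∩ Elena: 08:45-09:35, 10:20-11:35, 13:00-14:35, 18:20-18:40.

08:45-09:35, 10:20-11:35, 13:00-14:35, 18:20-18:40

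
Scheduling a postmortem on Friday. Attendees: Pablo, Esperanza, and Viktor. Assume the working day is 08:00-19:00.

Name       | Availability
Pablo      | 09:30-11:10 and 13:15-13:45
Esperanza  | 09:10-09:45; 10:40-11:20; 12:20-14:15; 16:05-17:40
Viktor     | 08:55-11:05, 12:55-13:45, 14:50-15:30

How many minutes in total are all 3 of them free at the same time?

Pablo ∩ Esperanza: 09:30-09:45, 10:40-11:10, 13:15-13:45.
Pablo ∩ Esperanza ∩ Viktor: 09:30-09:45, 10:40-11:05, 13:15-13:45.
So the common availability across everyone is 09:30-09:45, 10:40-11:05, 13:15-13:45.
Summing the common windows: 15 + 25 + 30 = 70 minutes.

70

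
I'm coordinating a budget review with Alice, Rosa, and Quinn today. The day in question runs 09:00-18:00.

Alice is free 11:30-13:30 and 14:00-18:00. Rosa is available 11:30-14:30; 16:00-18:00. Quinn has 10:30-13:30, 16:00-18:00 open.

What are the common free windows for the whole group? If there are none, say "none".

11:30-13:30, 16:00-18:00

Alice ∩ Rosa: 11:30-13:30, 14:00-14:30, 16:00-18:00.
Alice ∩ Rosa ∩ Quinn: 11:30-13:30, 16:00-18:00.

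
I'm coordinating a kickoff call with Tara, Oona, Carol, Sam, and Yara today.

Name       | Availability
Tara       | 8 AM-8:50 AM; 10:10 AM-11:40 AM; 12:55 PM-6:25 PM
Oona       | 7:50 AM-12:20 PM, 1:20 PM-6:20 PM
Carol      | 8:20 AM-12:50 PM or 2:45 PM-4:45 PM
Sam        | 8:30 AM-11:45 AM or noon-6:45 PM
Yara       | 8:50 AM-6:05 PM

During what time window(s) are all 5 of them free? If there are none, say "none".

Tara ∩ Oona: 08:00-08:50, 10:10-11:40, 13:20-18:20.
Tara ∩ Oona ∩ Carol: 08:20-08:50, 10:10-11:40, 14:45-16:45.
Tara ∩ Oona ∩ Carol ∩ Sam: 08:30-08:50, 10:10-11:40, 14:45-16:45.
Tara ∩ Oona ∩ Carol ∩ Sam ∩ Yara: 10:10-11:40, 14:45-16:45.

10:10-11:40, 14:45-16:45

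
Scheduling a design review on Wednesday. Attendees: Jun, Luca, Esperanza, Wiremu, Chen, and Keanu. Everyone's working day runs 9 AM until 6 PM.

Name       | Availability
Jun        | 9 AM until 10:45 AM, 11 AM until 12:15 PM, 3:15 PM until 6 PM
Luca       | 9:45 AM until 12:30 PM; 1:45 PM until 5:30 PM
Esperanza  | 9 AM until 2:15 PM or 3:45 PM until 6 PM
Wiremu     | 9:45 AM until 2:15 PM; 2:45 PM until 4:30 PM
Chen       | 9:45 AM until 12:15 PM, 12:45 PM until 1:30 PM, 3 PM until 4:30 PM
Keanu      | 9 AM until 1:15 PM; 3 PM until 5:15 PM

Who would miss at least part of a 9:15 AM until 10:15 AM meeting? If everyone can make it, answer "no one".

Jun: free for 09:15-10:15. Luca: not fully free for 09:15-10:15. Esperanza: free for 09:15-10:15. Wiremu: not fully free for 09:15-10:15. Chen: not fully free for 09:15-10:15. Keanu: free for 09:15-10:15.

Chen, Luca, Wiremu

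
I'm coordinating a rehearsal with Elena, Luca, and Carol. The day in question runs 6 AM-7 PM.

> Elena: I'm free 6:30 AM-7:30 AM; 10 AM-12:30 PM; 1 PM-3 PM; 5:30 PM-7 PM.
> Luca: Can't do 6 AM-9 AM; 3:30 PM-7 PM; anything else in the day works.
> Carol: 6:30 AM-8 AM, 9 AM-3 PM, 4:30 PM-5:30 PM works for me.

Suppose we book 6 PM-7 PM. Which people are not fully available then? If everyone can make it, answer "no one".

Carol, Luca

Elena free: 06:30-07:30, 10:00-12:30, 13:00-15:00, 17:30-19:00.
Luca free: 09:00-15:30 (invert busy blocks within the working day).
Carol free: 06:30-08:00, 09:00-15:00, 16:30-17:30.
Elena: free for 18:00-19:00. Luca: not fully free for 18:00-19:00. Carol: not fully free for 18:00-19:00.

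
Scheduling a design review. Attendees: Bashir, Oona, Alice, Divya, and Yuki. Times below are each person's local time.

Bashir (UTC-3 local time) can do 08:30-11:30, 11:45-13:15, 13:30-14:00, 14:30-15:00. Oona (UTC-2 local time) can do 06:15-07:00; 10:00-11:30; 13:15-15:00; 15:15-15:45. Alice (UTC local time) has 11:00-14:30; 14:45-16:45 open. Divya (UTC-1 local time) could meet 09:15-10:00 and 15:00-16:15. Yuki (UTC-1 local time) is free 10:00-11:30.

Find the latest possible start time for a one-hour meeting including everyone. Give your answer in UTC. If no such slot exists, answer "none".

Bashir in UTC: 11:30-14:30, 14:45-16:15, 16:30-17:00, 17:30-18:00 (add 3h to convert from UTC-3).
Oona in UTC: 08:15-09:00, 12:00-13:30, 15:15-17:00, 17:15-17:45 (add 2h to convert from UTC-2).
Alice in UTC: 11:00-14:30, 14:45-16:45.
Divya in UTC: 10:15-11:00, 16:00-17:15 (add 1h to convert from UTC-1).
Yuki in UTC: 11:00-12:30 (add 1h to convert from UTC-1).
Bashir ∩ Oona: 12:00-13:30, 15:15-16:15, 16:30-17:00, 17:30-17:45.
Bashir ∩ Oona ∩ Alice: 12:00-13:30, 15:15-16:15, 16:30-16:45.
Bashir ∩ Oona ∩ Alice ∩ Divya: 16:00-16:15, 16:30-16:45.
Bashir ∩ Oona ∩ Alice ∩ Divya ∩ Yuki: ∅.
There is no time when everyone is free.
No common window is at least 60 minutes long.

none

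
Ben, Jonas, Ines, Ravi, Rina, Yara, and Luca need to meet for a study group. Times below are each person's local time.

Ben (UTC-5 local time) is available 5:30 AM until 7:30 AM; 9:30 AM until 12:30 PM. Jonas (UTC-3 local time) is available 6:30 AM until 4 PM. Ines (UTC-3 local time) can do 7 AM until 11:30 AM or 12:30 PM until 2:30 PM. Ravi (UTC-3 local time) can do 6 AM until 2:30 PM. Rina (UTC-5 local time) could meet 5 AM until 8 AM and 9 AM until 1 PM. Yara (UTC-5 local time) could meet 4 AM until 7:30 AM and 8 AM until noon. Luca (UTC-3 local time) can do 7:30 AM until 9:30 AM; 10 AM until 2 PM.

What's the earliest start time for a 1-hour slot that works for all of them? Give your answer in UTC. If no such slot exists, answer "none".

Ben in UTC: 10:30-12:30, 14:30-17:30 (add 5h to convert from UTC-5).
Jonas in UTC: 09:30-19:00 (add 3h to convert from UTC-3).
Ines in UTC: 10:00-14:30, 15:30-17:30 (add 3h to convert from UTC-3).
Ravi in UTC: 09:00-17:30 (add 3h to convert from UTC-3).
Rina in UTC: 10:00-13:00, 14:00-18:00 (add 5h to convert from UTC-5).
Yara in UTC: 09:00-12:30, 13:00-17:00 (add 5h to convert from UTC-5).
Luca in UTC: 10:30-12:30, 13:00-17:00 (add 3h to convert from UTC-3).
Ben ∩ Jonas: 10:30-12:30, 14:30-17:30.
Ben ∩ Jonas ∩ Ines: 10:30-12:30, 15:30-17:30.
Ben ∩ Jonas ∩ Ines ∩ Ravi: 10:30-12:30, 15:30-17:30.
Ben ∩ Jonas ∩ Ines ∩ Ravi ∩ Rina: 10:30-12:30, 15:30-17:30.
Ben ∩ Jonas ∩ Ines ∩ Ravi ∩ Rina ∩ Yara: 10:30-12:30, 15:30-17:00.
Ben ∩ Jonas ∩ Ines ∩ Ravi ∩ Rina ∩ Yara ∩ Luca: 10:30-12:30, 15:30-17:00.
The first common window of at least 60 minutes is 10:30-12:30, so the earliest start is 10:30.

10:30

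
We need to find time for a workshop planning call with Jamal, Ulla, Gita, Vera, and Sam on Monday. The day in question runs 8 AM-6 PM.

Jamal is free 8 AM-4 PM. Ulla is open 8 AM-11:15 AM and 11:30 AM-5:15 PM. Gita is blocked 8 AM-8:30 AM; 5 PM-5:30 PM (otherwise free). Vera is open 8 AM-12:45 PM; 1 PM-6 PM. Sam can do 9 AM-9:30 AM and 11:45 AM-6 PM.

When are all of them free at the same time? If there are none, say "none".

Jamal free: 08:00-16:00.
Ulla free: 08:00-11:15, 11:30-17:15.
Gita free: 08:30-17:00, 17:30-18:00 (invert busy blocks within the working day).
Vera free: 08:00-12:45, 13:00-18:00.
Sam free: 09:00-09:30, 11:45-18:00.
Jamal ∩ Ulla: 08:00-11:15, 11:30-16:00.
Jamal ∩ Ulla ∩ Gita: 08:30-11:15, 11:30-16:00.
Jamal ∩ Ulla ∩ Gita ∩ Vera: 08:30-11:15, 11:30-12:45, 13:00-16:00.
Jamal ∩ Ulla ∩ Gita ∩ Vera ∩ Sam: 09:00-09:30, 11:45-12:45, 13:00-16:00.
Those are the intersection windows.

09:00-09:30, 11:45-12:45, 13:00-16:00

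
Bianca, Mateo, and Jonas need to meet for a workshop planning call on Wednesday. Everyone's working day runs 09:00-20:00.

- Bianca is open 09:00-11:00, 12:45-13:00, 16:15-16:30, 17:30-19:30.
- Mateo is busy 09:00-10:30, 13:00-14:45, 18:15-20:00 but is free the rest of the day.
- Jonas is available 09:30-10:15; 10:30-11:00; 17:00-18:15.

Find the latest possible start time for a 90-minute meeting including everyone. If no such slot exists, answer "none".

Bianca free: 09:00-11:00, 12:45-13:00, 16:15-16:30, 17:30-19:30.
Mateo free: 10:30-13:00, 14:45-18:15 (invert busy blocks within the working day).
Jonas free: 09:30-10:15, 10:30-11:00, 17:00-18:15.
Bianca ∩ Mateo: 10:30-11:00, 12:45-13:00, 16:15-16:30, 17:30-18:15.
Bianca ∩ Mateo ∩ Jonas: 10:30-11:00, 17:30-18:15.
No common window is at least 90 minutes long.

none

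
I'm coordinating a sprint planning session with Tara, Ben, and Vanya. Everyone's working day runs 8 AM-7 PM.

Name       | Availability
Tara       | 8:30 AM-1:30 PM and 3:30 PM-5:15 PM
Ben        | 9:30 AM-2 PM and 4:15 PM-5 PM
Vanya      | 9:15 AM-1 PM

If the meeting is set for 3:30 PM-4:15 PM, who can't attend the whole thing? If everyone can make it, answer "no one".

Ben, Vanya

Tara: free for 15:30-16:15. Ben: not fully free for 15:30-16:15. Vanya: not fully free for 15:30-16:15.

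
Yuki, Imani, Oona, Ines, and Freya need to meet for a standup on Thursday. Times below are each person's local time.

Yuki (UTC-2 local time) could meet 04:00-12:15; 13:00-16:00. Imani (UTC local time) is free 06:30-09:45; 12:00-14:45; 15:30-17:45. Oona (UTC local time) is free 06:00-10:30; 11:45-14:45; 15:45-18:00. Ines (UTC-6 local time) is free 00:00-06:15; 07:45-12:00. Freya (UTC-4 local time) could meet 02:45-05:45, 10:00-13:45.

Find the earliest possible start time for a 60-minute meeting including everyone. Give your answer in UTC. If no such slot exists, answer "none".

06:45

Yuki in UTC: 06:00-14:15, 15:00-18:00 (add 2h to convert from UTC-2).
Imani in UTC: 06:30-09:45, 12:00-14:45, 15:30-17:45.
Oona in UTC: 06:00-10:30, 11:45-14:45, 15:45-18:00.
Ines in UTC: 06:00-12:15, 13:45-18:00 (add 6h to convert from UTC-6).
Freya in UTC: 06:45-09:45, 14:00-17:45 (add 4h to convert from UTC-4).
Yuki ∩ Imani: 06:30-09:45, 12:00-14:15, 15:30-17:45.
Yuki ∩ Imani ∩ Oona: 06:30-09:45, 12:00-14:15, 15:45-17:45.
Yuki ∩ Imani ∩ Oona ∩ Ines: 06:30-09:45, 12:00-12:15, 13:45-14:15, 15:45-17:45.
Yuki ∩ Imani ∩ Oona ∩ Ines ∩ Freya: 06:45-09:45, 14:00-14:15, 15:45-17:45.
The first common window of at least 60 minutes is 06:45-09:45, so the earliest start is 06:45.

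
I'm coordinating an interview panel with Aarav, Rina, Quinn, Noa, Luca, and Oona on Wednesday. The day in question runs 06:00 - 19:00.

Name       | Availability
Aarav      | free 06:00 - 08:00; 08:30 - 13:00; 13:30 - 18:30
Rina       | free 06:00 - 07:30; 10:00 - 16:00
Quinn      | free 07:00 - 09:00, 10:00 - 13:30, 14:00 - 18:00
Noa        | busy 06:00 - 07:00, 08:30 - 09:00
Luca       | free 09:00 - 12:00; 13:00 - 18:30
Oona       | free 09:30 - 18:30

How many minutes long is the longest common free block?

120

Aarav free: 06:00-08:00, 08:30-13:00, 13:30-18:30.
Rina free: 06:00-07:30, 10:00-16:00.
Quinn free: 07:00-09:00, 10:00-13:30, 14:00-18:00.
Noa free: 07:00-08:30, 09:00-19:00 (invert busy blocks within the working day).
Luca free: 09:00-12:00, 13:00-18:30.
Oona free: 09:30-18:30.
Aarav ∩ Rina: 06:00-07:30, 10:00-13:00, 13:30-16:00.
Aarav ∩ Rina ∩ Quinn: 07:00-07:30, 10:00-13:00, 14:00-16:00.
Aarav ∩ Rina ∩ Quinn ∩ Noa: 07:00-07:30, 10:00-13:00, 14:00-16:00.
Aarav ∩ Rina ∩ Quinn ∩ Noa ∩ Luca: 10:00-12:00, 14:00-16:00.
Aarav ∩ Rina ∩ Quinn ∩ Noa ∩ Luca ∩ Oona: 10:00-12:00, 14:00-16:00.
The longest is 10:00-12:00 at 120 minutes.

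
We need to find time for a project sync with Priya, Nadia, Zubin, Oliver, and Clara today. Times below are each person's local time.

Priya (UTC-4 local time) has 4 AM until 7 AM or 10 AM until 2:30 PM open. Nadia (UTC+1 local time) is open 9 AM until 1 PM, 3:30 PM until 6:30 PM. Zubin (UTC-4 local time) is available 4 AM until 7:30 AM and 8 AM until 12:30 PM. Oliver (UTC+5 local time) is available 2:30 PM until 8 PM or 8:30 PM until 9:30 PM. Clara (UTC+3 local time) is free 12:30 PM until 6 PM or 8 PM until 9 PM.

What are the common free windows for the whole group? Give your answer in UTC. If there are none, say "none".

Priya in UTC: 08:00-11:00, 14:00-18:30 (add 4h to convert from UTC-4).
Nadia in UTC: 08:00-12:00, 14:30-17:30 (subtract 1h to convert from UTC+1).
Zubin in UTC: 08:00-11:30, 12:00-16:30 (add 4h to convert from UTC-4).
Oliver in UTC: 09:30-15:00, 15:30-16:30 (subtract 5h to convert from UTC+5).
Clara in UTC: 09:30-15:00, 17:00-18:00 (subtract 3h to convert from UTC+3).
Priya ∩ Nadia: 08:00-11:00, 14:30-17:30.
Priya ∩ Nadia ∩ Zubin: 08:00-11:00, 14:30-16:30.
Priya ∩ Nadia ∩ Zubin ∩ Oliver: 09:30-11:00, 14:30-15:00, 15:30-16:30.
Priya ∩ Nadia ∩ Zubin ∩ Oliver ∩ Clara: 09:30-11:00, 14:30-15:00.

09:30-11:00, 14:30-15:00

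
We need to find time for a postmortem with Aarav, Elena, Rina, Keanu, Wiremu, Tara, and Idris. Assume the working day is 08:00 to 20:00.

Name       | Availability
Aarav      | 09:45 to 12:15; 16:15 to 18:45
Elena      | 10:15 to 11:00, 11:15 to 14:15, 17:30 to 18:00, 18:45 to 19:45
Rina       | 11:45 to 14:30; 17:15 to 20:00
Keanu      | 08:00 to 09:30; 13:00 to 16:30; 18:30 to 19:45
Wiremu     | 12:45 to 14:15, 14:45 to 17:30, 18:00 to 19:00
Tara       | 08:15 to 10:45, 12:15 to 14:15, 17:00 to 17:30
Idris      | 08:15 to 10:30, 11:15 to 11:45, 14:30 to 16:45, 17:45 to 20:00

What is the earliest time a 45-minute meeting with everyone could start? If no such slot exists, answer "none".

Aarav ∩ Elena: 10:15-11:00, 11:15-12:15, 17:30-18:00.
Aarav ∩ Elena ∩ Rina: 11:45-12:15, 17:30-18:00.
Aarav ∩ Elena ∩ Rina ∩ Keanu: ∅.
Aarav ∩ Elena ∩ Rina ∩ Keanu ∩ Wiremu: ∅.
Aarav ∩ Elena ∩ Rina ∩ Keanu ∩ Wiremu ∩ Tara: ∅.
Aarav ∩ Elena ∩ Rina ∩ Keanu ∩ Wiremu ∩ Tara ∩ Idris: ∅.
There is no time when everyone is free.
No common window is at least 45 minutes long.

none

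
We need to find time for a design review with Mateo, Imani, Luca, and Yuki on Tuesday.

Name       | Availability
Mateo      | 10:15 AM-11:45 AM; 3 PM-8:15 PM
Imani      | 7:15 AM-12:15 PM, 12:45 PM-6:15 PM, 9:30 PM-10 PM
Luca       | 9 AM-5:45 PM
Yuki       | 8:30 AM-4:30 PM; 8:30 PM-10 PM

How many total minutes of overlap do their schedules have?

Mateo ∩ Imani: 10:15-11:45, 15:00-18:15.
Mateo ∩ Imani ∩ Luca: 10:15-11:45, 15:00-17:45.
Mateo ∩ Imani ∩ Luca ∩ Yuki: 10:15-11:45, 15:00-16:30.
Those are the intersection windows.
Summing the common windows: 90 + 90 = 180 minutes.

180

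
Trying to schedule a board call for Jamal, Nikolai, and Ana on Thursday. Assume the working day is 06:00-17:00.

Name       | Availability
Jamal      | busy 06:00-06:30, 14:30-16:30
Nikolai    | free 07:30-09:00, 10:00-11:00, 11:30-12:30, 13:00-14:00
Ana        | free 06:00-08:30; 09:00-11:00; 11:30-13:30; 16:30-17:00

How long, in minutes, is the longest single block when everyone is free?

60

Jamal free: 06:30-14:30, 16:30-17:00 (invert busy blocks within the working day).
Nikolai free: 07:30-09:00, 10:00-11:00, 11:30-12:30, 13:00-14:00.
Ana free: 06:00-08:30, 09:00-11:00, 11:30-13:30, 16:30-17:00.
Jamal ∩ Nikolai: 07:30-09:00, 10:00-11:00, 11:30-12:30, 13:00-14:00.
Jamal ∩ Nikolai ∩ Ana: 07:30-08:30, 10:00-11:00, 11:30-12:30, 13:00-13:30.
So the common availability across everyone is 07:30-08:30, 10:00-11:00, 11:30-12:30, 13:00-13:30.
The longest is 07:30-08:30 at 60 minutes.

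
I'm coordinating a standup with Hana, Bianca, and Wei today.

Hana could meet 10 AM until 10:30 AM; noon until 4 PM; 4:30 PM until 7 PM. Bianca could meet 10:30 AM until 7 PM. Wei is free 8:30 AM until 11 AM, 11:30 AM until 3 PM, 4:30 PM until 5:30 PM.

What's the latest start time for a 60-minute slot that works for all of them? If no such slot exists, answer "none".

16:30

Hana ∩ Bianca: 12:00-16:00, 16:30-19:00.
Hana ∩ Bianca ∩ Wei: 12:00-15:00, 16:30-17:30.
The last common window of at least 60 minutes is 16:30-17:30; a 60-minute meeting can start as late as 16:30 and still end by 17:30.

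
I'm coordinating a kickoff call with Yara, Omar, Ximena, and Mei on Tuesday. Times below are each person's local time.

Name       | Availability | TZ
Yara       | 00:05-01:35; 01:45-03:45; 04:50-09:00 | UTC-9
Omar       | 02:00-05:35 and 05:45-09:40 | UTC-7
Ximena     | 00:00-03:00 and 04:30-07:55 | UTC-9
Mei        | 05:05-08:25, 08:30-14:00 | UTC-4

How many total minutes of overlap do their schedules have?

335

Yara in UTC: 09:05-10:35, 10:45-12:45, 13:50-18:00 (add 9h to convert from UTC-9).
Omar in UTC: 09:00-12:35, 12:45-16:40 (add 7h to convert from UTC-7).
Ximena in UTC: 09:00-12:00, 13:30-16:55 (add 9h to convert from UTC-9).
Mei in UTC: 09:05-12:25, 12:30-18:00 (add 4h to convert from UTC-4).
Yara ∩ Omar: 09:05-10:35, 10:45-12:35, 13:50-16:40.
Yara ∩ Omar ∩ Ximena: 09:05-10:35, 10:45-12:00, 13:50-16:40.
Yara ∩ Omar ∩ Ximena ∩ Mei: 09:05-10:35, 10:45-12:00, 13:50-16:40.
So the common availability across everyone is 09:05-10:35, 10:45-12:00, 13:50-16:40.
Summing the common windows: 90 + 75 + 170 = 335 minutes.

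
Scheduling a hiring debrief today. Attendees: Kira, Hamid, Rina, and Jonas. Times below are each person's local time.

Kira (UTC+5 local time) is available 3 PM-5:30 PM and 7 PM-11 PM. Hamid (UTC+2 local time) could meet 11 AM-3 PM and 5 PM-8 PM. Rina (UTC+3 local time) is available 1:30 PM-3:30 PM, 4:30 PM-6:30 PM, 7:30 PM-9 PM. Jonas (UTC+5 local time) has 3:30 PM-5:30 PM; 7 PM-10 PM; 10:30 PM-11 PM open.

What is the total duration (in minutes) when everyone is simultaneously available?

Kira in UTC: 10:00-12:30, 14:00-18:00 (subtract 5h to convert from UTC+5).
Hamid in UTC: 09:00-13:00, 15:00-18:00 (subtract 2h to convert from UTC+2).
Rina in UTC: 10:30-12:30, 13:30-15:30, 16:30-18:00 (subtract 3h to convert from UTC+3).
Jonas in UTC: 10:30-12:30, 14:00-17:00, 17:30-18:00 (subtract 5h to convert from UTC+5).
Kira ∩ Hamid: 10:00-12:30, 15:00-18:00.
Kira ∩ Hamid ∩ Rina: 10:30-12:30, 15:00-15:30, 16:30-18:00.
Kira ∩ Hamid ∩ Rina ∩ Jonas: 10:30-12:30, 15:00-15:30, 16:30-17:00, 17:30-18:00.
So the common availability across everyone is 10:30-12:30, 15:00-15:30, 16:30-17:00, 17:30-18:00.
Summing the common windows: 120 + 30 + 30 + 30 = 210 minutes.

210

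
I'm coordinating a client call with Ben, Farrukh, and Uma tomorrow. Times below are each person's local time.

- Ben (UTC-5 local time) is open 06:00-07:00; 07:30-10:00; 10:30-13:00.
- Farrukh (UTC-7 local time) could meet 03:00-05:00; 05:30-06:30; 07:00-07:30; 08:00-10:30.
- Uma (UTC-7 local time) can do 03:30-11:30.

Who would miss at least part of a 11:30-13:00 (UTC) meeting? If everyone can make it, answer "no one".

Ben, Farrukh

Ben in UTC: 11:00-12:00, 12:30-15:00, 15:30-18:00 (add 5h to convert from UTC-5).
Farrukh in UTC: 10:00-12:00, 12:30-13:30, 14:00-14:30, 15:00-17:30 (add 7h to convert from UTC-7).
Uma in UTC: 10:30-18:30 (add 7h to convert from UTC-7).
Ben: not fully free for 11:30-13:00. Farrukh: not fully free for 11:30-13:00. Uma: free for 11:30-13:00.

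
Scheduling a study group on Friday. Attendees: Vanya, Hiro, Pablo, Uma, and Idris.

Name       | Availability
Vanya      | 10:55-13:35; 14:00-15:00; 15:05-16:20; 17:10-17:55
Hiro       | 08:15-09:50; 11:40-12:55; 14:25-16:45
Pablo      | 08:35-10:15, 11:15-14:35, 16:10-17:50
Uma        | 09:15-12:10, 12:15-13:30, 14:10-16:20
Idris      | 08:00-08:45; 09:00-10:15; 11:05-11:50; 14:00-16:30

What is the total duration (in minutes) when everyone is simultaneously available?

Vanya ∩ Hiro: 11:40-12:55, 14:25-15:00, 15:05-16:20.
Vanya ∩ Hiro ∩ Pablo: 11:40-12:55, 14:25-14:35, 16:10-16:20.
Vanya ∩ Hiro ∩ Pablo ∩ Uma: 11:40-12:10, 12:15-12:55, 14:25-14:35, 16:10-16:20.
Vanya ∩ Hiro ∩ Pablo ∩ Uma ∩ Idris: 11:40-11:50, 14:25-14:35, 16:10-16:20.
Summing the common windows: 10 + 10 + 10 = 30 minutes.

30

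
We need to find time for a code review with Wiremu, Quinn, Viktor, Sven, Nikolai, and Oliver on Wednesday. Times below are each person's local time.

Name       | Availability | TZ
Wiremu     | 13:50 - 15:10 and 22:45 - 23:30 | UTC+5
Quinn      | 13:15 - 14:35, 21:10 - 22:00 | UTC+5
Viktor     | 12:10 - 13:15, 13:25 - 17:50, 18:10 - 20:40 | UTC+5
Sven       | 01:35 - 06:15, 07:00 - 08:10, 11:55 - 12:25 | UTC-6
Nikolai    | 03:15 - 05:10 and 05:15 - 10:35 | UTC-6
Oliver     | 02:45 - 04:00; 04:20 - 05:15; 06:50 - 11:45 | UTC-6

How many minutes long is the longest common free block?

20

Wiremu in UTC: 08:50-10:10, 17:45-18:30 (subtract 5h to convert from UTC+5).
Quinn in UTC: 08:15-09:35, 16:10-17:00 (subtract 5h to convert from UTC+5).
Viktor in UTC: 07:10-08:15, 08:25-12:50, 13:10-15:40 (subtract 5h to convert from UTC+5).
Sven in UTC: 07:35-12:15, 13:00-14:10, 17:55-18:25 (add 6h to convert from UTC-6).
Nikolai in UTC: 09:15-11:10, 11:15-16:35 (add 6h to convert from UTC-6).
Oliver in UTC: 08:45-10:00, 10:20-11:15, 12:50-17:45 (add 6h to convert from UTC-6).
Wiremu ∩ Quinn: 08:50-09:35.
Wiremu ∩ Quinn ∩ Viktor: 08:50-09:35.
Wiremu ∩ Quinn ∩ Viktor ∩ Sven: 08:50-09:35.
Wiremu ∩ Quinn ∩ Viktor ∩ Sven ∩ Nikolai: 09:15-09:35.
Wiremu ∩ Quinn ∩ Viktor ∩ Sven ∩ Nikolai ∩ Oliver: 09:15-09:35.
The longest is 09:15-09:35 at 20 minutes.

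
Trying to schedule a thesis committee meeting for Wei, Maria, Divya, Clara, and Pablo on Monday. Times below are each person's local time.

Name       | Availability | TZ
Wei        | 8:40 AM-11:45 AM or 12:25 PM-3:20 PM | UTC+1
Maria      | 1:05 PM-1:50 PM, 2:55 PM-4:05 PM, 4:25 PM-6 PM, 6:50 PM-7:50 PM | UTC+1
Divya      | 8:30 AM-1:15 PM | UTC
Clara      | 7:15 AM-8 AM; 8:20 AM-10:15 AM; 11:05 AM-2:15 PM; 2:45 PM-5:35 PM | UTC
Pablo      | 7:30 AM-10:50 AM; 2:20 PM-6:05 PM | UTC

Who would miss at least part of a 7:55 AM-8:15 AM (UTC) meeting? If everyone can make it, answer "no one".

Wei in UTC: 07:40-10:45, 11:25-14:20 (subtract 1h to convert from UTC+1).
Maria in UTC: 12:05-12:50, 13:55-15:05, 15:25-17:00, 17:50-18:50 (subtract 1h to convert from UTC+1).
Divya in UTC: 08:30-13:15.
Clara in UTC: 07:15-08:00, 08:20-10:15, 11:05-14:15, 14:45-17:35.
Pablo in UTC: 07:30-10:50, 14:20-18:05.
Wei: free for 07:55-08:15. Maria: not fully free for 07:55-08:15. Divya: not fully free for 07:55-08:15. Clara: not fully free for 07:55-08:15. Pablo: free for 07:55-08:15.

Clara, Divya, Maria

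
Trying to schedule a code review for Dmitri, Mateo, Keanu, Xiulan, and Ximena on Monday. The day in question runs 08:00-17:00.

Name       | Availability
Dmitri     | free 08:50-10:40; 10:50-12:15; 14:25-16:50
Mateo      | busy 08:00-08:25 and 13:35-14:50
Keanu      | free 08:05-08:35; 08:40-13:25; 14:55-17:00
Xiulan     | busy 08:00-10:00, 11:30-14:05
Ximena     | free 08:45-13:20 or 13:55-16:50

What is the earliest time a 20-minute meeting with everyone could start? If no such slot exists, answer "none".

Dmitri free: 08:50-10:40, 10:50-12:15, 14:25-16:50.
Mateo free: 08:25-13:35, 14:50-17:00 (invert busy blocks within the working day).
Keanu free: 08:05-08:35, 08:40-13:25, 14:55-17:00.
Xiulan free: 10:00-11:30, 14:05-17:00 (invert busy blocks within the working day).
Ximena free: 08:45-13:20, 13:55-16:50.
Dmitri ∩ Mateo: 08:50-10:40, 10:50-12:15, 14:50-16:50.
Dmitri ∩ Mateo ∩ Keanu: 08:50-10:40, 10:50-12:15, 14:55-16:50.
Dmitri ∩ Mateo ∩ Keanu ∩ Xiulan: 10:00-10:40, 10:50-11:30, 14:55-16:50.
Dmitri ∩ Mateo ∩ Keanu ∩ Xiulan ∩ Ximena: 10:00-10:40, 10:50-11:30, 14:55-16:50.
So the common availability across everyone is 10:00-10:40, 10:50-11:30, 14:55-16:50.
The first common window of at least 20 minutes is 10:00-10:40, so the earliest start is 10:00.

10:00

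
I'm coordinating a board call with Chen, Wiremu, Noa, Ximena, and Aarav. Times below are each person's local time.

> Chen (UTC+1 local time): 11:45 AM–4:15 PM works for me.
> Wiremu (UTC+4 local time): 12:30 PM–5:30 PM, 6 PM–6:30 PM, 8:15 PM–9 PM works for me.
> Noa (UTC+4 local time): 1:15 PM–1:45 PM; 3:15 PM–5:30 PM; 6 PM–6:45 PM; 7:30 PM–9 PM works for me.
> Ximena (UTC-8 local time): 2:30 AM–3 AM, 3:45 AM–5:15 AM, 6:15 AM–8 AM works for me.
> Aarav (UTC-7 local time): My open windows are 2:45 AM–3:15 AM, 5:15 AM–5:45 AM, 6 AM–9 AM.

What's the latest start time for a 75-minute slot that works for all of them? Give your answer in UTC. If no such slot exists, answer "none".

Chen in UTC: 10:45-15:15 (subtract 1h to convert from UTC+1).
Wiremu in UTC: 08:30-13:30, 14:00-14:30, 16:15-17:00 (subtract 4h to convert from UTC+4).
Noa in UTC: 09:15-09:45, 11:15-13:30, 14:00-14:45, 15:30-17:00 (subtract 4h to convert from UTC+4).
Ximena in UTC: 10:30-11:00, 11:45-13:15, 14:15-16:00 (add 8h to convert from UTC-8).
Aarav in UTC: 09:45-10:15, 12:15-12:45, 13:00-16:00 (add 7h to convert from UTC-7).
Chen ∩ Wiremu: 10:45-13:30, 14:00-14:30.
Chen ∩ Wiremu ∩ Noa: 11:15-13:30, 14:00-14:30.
Chen ∩ Wiremu ∩ Noa ∩ Ximena: 11:45-13:15, 14:15-14:30.
Chen ∩ Wiremu ∩ Noa ∩ Ximena ∩ Aarav: 12:15-12:45, 13:00-13:15, 14:15-14:30.
So the common availability across everyone is 12:15-12:45, 13:00-13:15, 14:15-14:30.
No common window is at least 75 minutes long.

none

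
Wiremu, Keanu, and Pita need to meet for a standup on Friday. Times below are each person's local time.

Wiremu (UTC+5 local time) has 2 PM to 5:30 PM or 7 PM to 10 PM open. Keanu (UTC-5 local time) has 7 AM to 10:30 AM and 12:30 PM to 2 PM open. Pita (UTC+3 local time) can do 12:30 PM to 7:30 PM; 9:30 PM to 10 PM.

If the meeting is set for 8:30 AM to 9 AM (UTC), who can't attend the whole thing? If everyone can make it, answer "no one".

Keanu, Pita, Wiremu

Wiremu in UTC: 09:00-12:30, 14:00-17:00 (subtract 5h to convert from UTC+5).
Keanu in UTC: 12:00-15:30, 17:30-19:00 (add 5h to convert from UTC-5).
Pita in UTC: 09:30-16:30, 18:30-19:00 (subtract 3h to convert from UTC+3).
Wiremu: not fully free for 08:30-09:00. Keanu: not fully free for 08:30-09:00. Pita: not fully free for 08:30-09:00.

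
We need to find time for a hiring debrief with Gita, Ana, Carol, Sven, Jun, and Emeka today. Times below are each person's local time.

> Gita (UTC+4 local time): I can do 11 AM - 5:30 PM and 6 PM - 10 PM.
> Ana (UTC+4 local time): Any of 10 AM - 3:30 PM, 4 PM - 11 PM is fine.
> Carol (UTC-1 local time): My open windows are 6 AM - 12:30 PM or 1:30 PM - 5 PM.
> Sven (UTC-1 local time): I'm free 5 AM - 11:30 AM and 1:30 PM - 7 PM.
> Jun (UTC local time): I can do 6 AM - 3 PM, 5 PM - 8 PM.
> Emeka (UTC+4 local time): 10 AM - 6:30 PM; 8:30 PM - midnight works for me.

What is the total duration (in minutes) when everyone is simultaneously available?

360

Gita in UTC: 07:00-13:30, 14:00-18:00 (subtract 4h to convert from UTC+4).
Ana in UTC: 06:00-11:30, 12:00-19:00 (subtract 4h to convert from UTC+4).
Carol in UTC: 07:00-13:30, 14:30-18:00 (add 1h to convert from UTC-1).
Sven in UTC: 06:00-12:30, 14:30-20:00 (add 1h to convert from UTC-1).
Jun in UTC: 06:00-15:00, 17:00-20:00.
Emeka in UTC: 06:00-14:30, 16:30-20:00 (subtract 4h to convert from UTC+4).
Gita ∩ Ana: 07:00-11:30, 12:00-13:30, 14:00-18:00.
Gita ∩ Ana ∩ Carol: 07:00-11:30, 12:00-13:30, 14:30-18:00.
Gita ∩ Ana ∩ Carol ∩ Sven: 07:00-11:30, 12:00-12:30, 14:30-18:00.
Gita ∩ Ana ∩ Carol ∩ Sven ∩ Jun: 07:00-11:30, 12:00-12:30, 14:30-15:00, 17:00-18:00.
Gita ∩ Ana ∩ Carol ∩ Sven ∩ Jun ∩ Emeka: 07:00-11:30, 12:00-12:30, 17:00-18:00.
So the common availability across everyone is 07:00-11:30, 12:00-12:30, 17:00-18:00.
Summing the common windows: 270 + 30 + 60 = 360 minutes.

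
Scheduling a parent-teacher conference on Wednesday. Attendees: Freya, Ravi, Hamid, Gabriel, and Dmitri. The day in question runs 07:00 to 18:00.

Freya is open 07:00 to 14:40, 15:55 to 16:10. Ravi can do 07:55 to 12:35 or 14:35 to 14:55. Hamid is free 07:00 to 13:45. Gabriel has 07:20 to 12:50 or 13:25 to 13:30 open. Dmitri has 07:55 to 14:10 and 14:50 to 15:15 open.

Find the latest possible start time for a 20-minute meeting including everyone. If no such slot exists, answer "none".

12:15

Freya ∩ Ravi: 07:55-12:35, 14:35-14:40.
Freya ∩ Ravi ∩ Hamid: 07:55-12:35.
Freya ∩ Ravi ∩ Hamid ∩ Gabriel: 07:55-12:35.
Freya ∩ Ravi ∩ Hamid ∩ Gabriel ∩ Dmitri: 07:55-12:35.
The last common window of at least 20 minutes is 07:55-12:35; a 20-minute meeting can start as late as 12:15 and still end by 12:35.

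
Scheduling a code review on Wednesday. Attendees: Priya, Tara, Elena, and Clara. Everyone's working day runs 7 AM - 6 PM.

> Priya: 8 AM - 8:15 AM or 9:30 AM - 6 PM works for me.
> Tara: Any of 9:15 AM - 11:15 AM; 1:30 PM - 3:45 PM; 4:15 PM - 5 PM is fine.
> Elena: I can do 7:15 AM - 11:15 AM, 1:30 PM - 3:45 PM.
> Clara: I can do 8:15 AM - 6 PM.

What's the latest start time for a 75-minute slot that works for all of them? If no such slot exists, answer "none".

14:30

Priya ∩ Tara: 09:30-11:15, 13:30-15:45, 16:15-17:00.
Priya ∩ Tara ∩ Elena: 09:30-11:15, 13:30-15:45.
Priya ∩ Tara ∩ Elena ∩ Clara: 09:30-11:15, 13:30-15:45.
So the common availability across everyone is 09:30-11:15, 13:30-15:45.
The last common window of at least 75 minutes is 13:30-15:45; a 75-minute meeting can start as late as 14:30 and still end by 15:45.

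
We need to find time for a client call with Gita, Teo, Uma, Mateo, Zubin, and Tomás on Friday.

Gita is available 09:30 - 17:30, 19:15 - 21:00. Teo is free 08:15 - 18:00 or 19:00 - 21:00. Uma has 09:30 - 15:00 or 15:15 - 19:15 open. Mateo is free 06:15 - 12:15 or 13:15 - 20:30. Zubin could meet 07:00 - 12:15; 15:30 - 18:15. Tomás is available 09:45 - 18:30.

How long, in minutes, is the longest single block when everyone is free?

Gita ∩ Teo: 09:30-17:30, 19:15-21:00.
Gita ∩ Teo ∩ Uma: 09:30-15:00, 15:15-17:30.
Gita ∩ Teo ∩ Uma ∩ Mateo: 09:30-12:15, 13:15-15:00, 15:15-17:30.
Gita ∩ Teo ∩ Uma ∩ Mateo ∩ Zubin: 09:30-12:15, 15:30-17:30.
Gita ∩ Teo ∩ Uma ∩ Mateo ∩ Zubin ∩ Tomás: 09:45-12:15, 15:30-17:30.
The longest is 09:45-12:15 at 150 minutes.

150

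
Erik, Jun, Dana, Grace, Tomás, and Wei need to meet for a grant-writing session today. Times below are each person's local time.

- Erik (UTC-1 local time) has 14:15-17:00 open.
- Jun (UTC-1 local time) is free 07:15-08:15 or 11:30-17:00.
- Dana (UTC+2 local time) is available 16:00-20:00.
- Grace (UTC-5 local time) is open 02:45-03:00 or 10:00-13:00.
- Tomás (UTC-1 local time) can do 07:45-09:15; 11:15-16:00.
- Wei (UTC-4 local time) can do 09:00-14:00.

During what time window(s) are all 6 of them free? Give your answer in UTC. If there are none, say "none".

Erik in UTC: 15:15-18:00 (add 1h to convert from UTC-1).
Jun in UTC: 08:15-09:15, 12:30-18:00 (add 1h to convert from UTC-1).
Dana in UTC: 14:00-18:00 (subtract 2h to convert from UTC+2).
Grace in UTC: 07:45-08:00, 15:00-18:00 (add 5h to convert from UTC-5).
Tomás in UTC: 08:45-10:15, 12:15-17:00 (add 1h to convert from UTC-1).
Wei in UTC: 13:00-18:00 (add 4h to convert from UTC-4).
Erik ∩ Jun: 15:15-18:00.
Erik ∩ Jun ∩ Dana: 15:15-18:00.
Erik ∩ Jun ∩ Dana ∩ Grace: 15:15-18:00.
Erik ∩ Jun ∩ Dana ∩ Grace ∩ Tomás: 15:15-17:00.
Erik ∩ Jun ∩ Dana ∩ Grace ∩ Tomás ∩ Wei: 15:15-17:00.

15:15-17:00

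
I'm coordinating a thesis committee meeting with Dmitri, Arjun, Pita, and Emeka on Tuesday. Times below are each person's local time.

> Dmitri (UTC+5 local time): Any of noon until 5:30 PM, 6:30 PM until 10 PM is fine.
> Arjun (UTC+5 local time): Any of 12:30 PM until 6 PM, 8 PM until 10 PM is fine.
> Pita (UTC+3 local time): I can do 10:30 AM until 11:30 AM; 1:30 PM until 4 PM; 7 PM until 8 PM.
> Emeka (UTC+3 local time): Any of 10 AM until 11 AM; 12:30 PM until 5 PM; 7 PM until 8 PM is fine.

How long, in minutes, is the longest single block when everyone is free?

120

Dmitri in UTC: 07:00-12:30, 13:30-17:00 (subtract 5h to convert from UTC+5).
Arjun in UTC: 07:30-13:00, 15:00-17:00 (subtract 5h to convert from UTC+5).
Pita in UTC: 07:30-08:30, 10:30-13:00, 16:00-17:00 (subtract 3h to convert from UTC+3).
Emeka in UTC: 07:00-08:00, 09:30-14:00, 16:00-17:00 (subtract 3h to convert from UTC+3).
Dmitri ∩ Arjun: 07:30-12:30, 15:00-17:00.
Dmitri ∩ Arjun ∩ Pita: 07:30-08:30, 10:30-12:30, 16:00-17:00.
Dmitri ∩ Arjun ∩ Pita ∩ Emeka: 07:30-08:00, 10:30-12:30, 16:00-17:00.
The longest is 10:30-12:30 at 120 minutes.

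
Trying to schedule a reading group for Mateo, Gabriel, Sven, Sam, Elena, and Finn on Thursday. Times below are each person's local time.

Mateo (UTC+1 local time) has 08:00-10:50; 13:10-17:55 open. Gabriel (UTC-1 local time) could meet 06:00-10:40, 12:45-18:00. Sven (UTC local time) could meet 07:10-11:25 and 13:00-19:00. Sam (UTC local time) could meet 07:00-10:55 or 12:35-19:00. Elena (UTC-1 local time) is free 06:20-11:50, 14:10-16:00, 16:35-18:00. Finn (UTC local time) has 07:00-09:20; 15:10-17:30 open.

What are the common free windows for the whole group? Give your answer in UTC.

Mateo in UTC: 07:00-09:50, 12:10-16:55 (subtract 1h to convert from UTC+1).
Gabriel in UTC: 07:00-11:40, 13:45-19:00 (add 1h to convert from UTC-1).
Sven in UTC: 07:10-11:25, 13:00-19:00.
Sam in UTC: 07:00-10:55, 12:35-19:00.
Elena in UTC: 07:20-12:50, 15:10-17:00, 17:35-19:00 (add 1h to convert from UTC-1).
Finn in UTC: 07:00-09:20, 15:10-17:30.
Mateo ∩ Gabriel: 07:00-09:50, 13:45-16:55.
Mateo ∩ Gabriel ∩ Sven: 07:10-09:50, 13:45-16:55.
Mateo ∩ Gabriel ∩ Sven ∩ Sam: 07:10-09:50, 13:45-16:55.
Mateo ∩ Gabriel ∩ Sven ∩ Sam ∩ Elena: 07:20-09:50, 15:10-16:55.
Mateo ∩ Gabriel ∩ Sven ∩ Sam ∩ Elena ∩ Finn: 07:20-09:20, 15:10-16:55.

07:20-09:20, 15:10-16:55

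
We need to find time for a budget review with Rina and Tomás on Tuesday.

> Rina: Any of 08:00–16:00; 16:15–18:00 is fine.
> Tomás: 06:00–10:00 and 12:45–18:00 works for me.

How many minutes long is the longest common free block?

195

Rina ∩ Tomás: 08:00-10:00, 12:45-16:00, 16:15-18:00.
So the common availability across everyone is 08:00-10:00, 12:45-16:00, 16:15-18:00.
The longest is 12:45-16:00 at 195 minutes.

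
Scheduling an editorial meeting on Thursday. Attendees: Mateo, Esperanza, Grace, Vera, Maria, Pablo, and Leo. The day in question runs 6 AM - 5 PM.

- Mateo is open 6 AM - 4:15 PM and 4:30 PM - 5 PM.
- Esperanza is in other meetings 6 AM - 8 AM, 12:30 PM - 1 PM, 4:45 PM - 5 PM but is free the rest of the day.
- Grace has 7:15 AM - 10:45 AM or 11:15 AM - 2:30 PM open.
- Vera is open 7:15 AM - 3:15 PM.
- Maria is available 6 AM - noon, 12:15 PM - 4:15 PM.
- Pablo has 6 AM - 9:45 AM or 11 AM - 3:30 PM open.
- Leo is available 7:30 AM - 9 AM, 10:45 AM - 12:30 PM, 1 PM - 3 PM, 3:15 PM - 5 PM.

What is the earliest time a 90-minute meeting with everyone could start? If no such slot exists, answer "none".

13:00

Mateo free: 06:00-16:15, 16:30-17:00.
Esperanza free: 08:00-12:30, 13:00-16:45 (invert busy blocks within the working day).
Grace free: 07:15-10:45, 11:15-14:30.
Vera free: 07:15-15:15.
Maria free: 06:00-12:00, 12:15-16:15.
Pablo free: 06:00-09:45, 11:00-15:30.
Leo free: 07:30-09:00, 10:45-12:30, 13:00-15:00, 15:15-17:00.
Mateo ∩ Esperanza: 08:00-12:30, 13:00-16:15, 16:30-16:45.
Mateo ∩ Esperanza ∩ Grace: 08:00-10:45, 11:15-12:30, 13:00-14:30.
Mateo ∩ Esperanza ∩ Grace ∩ Vera: 08:00-10:45, 11:15-12:30, 13:00-14:30.
Mateo ∩ Esperanza ∩ Grace ∩ Vera ∩ Maria: 08:00-10:45, 11:15-12:00, 12:15-12:30, 13:00-14:30.
Mateo ∩ Esperanza ∩ Grace ∩ Vera ∩ Maria ∩ Pablo: 08:00-09:45, 11:15-12:00, 12:15-12:30, 13:00-14:30.
Mateo ∩ Esperanza ∩ Grace ∩ Vera ∩ Maria ∩ Pablo ∩ Leo: 08:00-09:00, 11:15-12:00, 12:15-12:30, 13:00-14:30.
The first common window of at least 90 minutes is 13:00-14:30, so the earliest start is 13:00.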